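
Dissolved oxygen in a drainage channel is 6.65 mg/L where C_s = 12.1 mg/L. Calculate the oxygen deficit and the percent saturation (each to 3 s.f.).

D ≈ 5.45 mg/L; 55.0 % saturation

D = C_s − C = 12.1 − 6.65 = 5.45 mg/L.
% saturation = 6.65/12.1 × 100 = 55.0 %.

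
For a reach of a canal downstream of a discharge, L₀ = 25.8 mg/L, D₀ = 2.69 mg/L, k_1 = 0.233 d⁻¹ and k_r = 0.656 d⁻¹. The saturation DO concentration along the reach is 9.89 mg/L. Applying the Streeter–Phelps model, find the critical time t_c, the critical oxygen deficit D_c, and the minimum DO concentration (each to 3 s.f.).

t_c ≈ 1.95 d; D_c ≈ 5.82 mg/L; min DO ≈ 4.07 mg/L

t_c = [1/(k_r−k_1)] ln[(k_r/k_1)(1 − D₀(k_r−k_1)/(k_1 L₀))]
= [1/(0.656−0.233)] ln[(0.656/0.233)(1 − 2.69×0.4230/(0.233×25.8))]
= (1/0.4230) ln[2.815 × 0.8107] = 2.364 × ln(2.283) = 2.364 × 0.8253 = 1.951 d.
L(t_c) = L₀ e^(−k_1 t_c) = 25.8 × 0.6347 = 16.38 mg/L, and at the critical point k_r D_c = k_1 L, so D_c = (0.233/0.656) × 16.38 = 5.816 mg/L.
Minimum DO = C_s − D_c = 9.89 − 5.816 = 4.074 mg/L.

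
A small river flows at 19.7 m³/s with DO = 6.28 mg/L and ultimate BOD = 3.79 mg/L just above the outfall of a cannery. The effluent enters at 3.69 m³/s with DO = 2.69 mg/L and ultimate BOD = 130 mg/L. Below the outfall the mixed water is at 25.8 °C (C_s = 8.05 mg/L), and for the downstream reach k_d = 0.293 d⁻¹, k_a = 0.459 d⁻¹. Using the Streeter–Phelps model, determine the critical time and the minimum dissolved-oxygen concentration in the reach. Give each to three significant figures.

t_c ≈ 2.36 d; minimum DO ≈ 0.468 mg/L

Mixed DO = (19.7×6.28 + 3.69×2.69)/(19.7+3.69) = 133.6/23.39 = 5.714 mg/L.
Mixed L₀ = (19.7×3.79 + 3.69×130)/(23.39) = 554.4/23.39 = 23.70 mg/L.
Initial deficit D₀ = C_s − DO₀ = 8.05 − 5.714 = 2.336 mg/L.
t_c = (1/0.1660) ln[(0.459/0.293)(1 − 2.336×0.1660/(0.293×23.70))] = 6.024 × ln(1.479) = 2.358 d.
D_c = (0.293/0.459) × 23.70 × e^(−0.293×2.358) = 0.6383 × 23.70 × 0.5011 = 7.582 mg/L.
Minimum DO = 8.05 − 7.582 = 0.4680 mg/L.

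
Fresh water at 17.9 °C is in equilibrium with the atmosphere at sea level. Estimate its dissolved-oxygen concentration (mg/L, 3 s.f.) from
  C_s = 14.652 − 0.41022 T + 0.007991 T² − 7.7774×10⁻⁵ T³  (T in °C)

C_s = 14.652 − 0.41022×17.9 + 0.007991×17.9² − 7.7774×10⁻⁵×17.9³ = 9.423 mg/L.

C_s ≈ 9.42 mg/L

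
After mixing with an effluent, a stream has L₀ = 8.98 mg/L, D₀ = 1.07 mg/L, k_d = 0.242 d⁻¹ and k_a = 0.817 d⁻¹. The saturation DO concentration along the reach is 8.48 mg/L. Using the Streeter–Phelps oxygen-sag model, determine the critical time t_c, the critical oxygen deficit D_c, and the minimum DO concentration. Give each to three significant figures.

t_c ≈ 1.54 d; D_c ≈ 1.83 mg/L; min DO ≈ 6.65 mg/L

t_c = [1/(k_a−k_d)] ln[(k_a/k_d)(1 − D₀(k_a−k_d)/(k_d L₀))]
= [1/(0.817−0.242)] ln[(0.817/0.242)(1 − 1.07×0.5750/(0.242×8.98))]
= (1/0.5750) ln[3.376 × 0.7169] = 1.739 × ln(2.420) = 1.739 × 0.8839 = 1.537 d.
D_c = (k_d/k_a) L₀ e^(−k_d t_c) = (0.242/0.817) × 8.98 × e^(−0.242×1.537) = 0.2962 × 8.98 × 0.6894 = 1.834 mg/L.
Minimum DO = C_s − D_c = 8.48 − 1.834 = 6.646 mg/L.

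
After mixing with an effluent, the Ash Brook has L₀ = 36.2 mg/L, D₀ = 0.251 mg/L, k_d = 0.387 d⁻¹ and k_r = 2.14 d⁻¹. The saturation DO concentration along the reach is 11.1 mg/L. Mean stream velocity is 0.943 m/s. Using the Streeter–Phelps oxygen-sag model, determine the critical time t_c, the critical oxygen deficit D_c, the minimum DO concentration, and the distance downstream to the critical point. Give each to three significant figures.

At the critical point dD/dt = 0, so k_d L₀ e^(−k_d t) = k_r D. Substituting D(t) from the Streeter–Phelps equation and solving for t gives
t_c = ln[(k_r/k_d)(1 − D₀(k_r−k_d)/(k_d L₀))] / (k_r−k_d).
Here k_r−k_d = 1.753 d⁻¹ and 1 − D₀(k_r−k_d)/(k_d L₀) = 1 − 0.251×1.753/(0.387×36.2) = 0.9686, so
t_c = ln(5.530 × 0.9686) / 1.753 = 1.678 / 1.753 = 0.9573 d.
D_c = (k_d/k_r) L₀ e^(−k_d t_c) = (0.387/2.14) × 36.2 × e^(−0.387×0.9573) = 0.1808 × 36.2 × 0.6904 = 4.520 mg/L.
Minimum DO = C_s − D_c = 11.1 − 4.520 = 6.580 mg/L.
x_c = v t_c = 0.943 m/s × 0.9573 d × 86400 s/d = 78000 m ≈ 78.0 km.

t_c ≈ 0.957 d; D_c ≈ 4.52 mg/L; min DO ≈ 6.58 mg/L; x_c ≈ 78.0 km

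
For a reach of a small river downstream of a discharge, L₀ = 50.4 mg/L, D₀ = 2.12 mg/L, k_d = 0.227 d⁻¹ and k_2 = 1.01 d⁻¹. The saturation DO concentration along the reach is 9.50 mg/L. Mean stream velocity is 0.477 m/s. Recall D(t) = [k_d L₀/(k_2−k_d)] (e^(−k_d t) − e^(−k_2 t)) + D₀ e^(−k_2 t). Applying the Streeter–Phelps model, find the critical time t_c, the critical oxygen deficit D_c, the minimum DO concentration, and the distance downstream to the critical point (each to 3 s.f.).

t_c ≈ 1.71 d; D_c ≈ 7.69 mg/L; min DO ≈ 1.81 mg/L; x_c ≈ 70.3 km

With k_2/k_d = 4.449 and 1 − D₀(k_2−k_d)/(k_d L₀) = 0.8549,
t_c = ln(4.449 × 0.8549) / (1.01 − 0.227) = ln(3.804) / 0.7830 = 1.336/0.7830 = 1.706 d.
D_c = (k_d/k_2) L₀ e^(−k_d t_c) = (0.227/1.01) × 50.4 × e^(−0.227×1.706) = 0.2248 × 50.4 × 0.6789 = 7.690 mg/L.
Minimum DO = C_s − D_c = 9.50 − 7.690 = 1.810 mg/L.
x_c = v t_c = 0.477 m/s × 1.706 d × 86400 s/d = 70320 m ≈ 70.3 km.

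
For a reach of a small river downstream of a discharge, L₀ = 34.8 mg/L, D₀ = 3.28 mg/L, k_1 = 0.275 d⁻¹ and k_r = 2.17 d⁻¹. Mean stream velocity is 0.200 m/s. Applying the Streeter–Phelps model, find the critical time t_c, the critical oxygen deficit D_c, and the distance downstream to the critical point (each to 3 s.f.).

With k_r/k_1 = 7.891 and 1 − D₀(k_r−k_1)/(k_1 L₀) = 0.3505,
t_c = ln(7.891 × 0.3505) / (2.17 − 0.275) = ln(2.766) / 1.895 = 1.017/1.895 = 0.5369 d.
L(t_c) = L₀ e^(−k_1 t_c) = 34.8 × 0.8627 = 30.02 mg/L, and at the critical point k_r D_c = k_1 L, so D_c = (0.275/2.17) × 30.02 = 3.805 mg/L.
x_c = v t_c = 0.200 m/s × 0.5369 d × 86400 s/d = 9277 m ≈ 9.28 km.

t_c ≈ 0.537 d; D_c ≈ 3.80 mg/L; x_c ≈ 9.28 km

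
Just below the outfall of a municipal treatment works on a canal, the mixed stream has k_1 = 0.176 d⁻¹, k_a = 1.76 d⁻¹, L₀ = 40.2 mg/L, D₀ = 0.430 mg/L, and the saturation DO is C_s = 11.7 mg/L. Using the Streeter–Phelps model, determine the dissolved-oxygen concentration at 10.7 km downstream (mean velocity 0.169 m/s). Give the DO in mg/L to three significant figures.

Travel time t = x/v = 10.7 km / (0.169 m/s) = 10700 m / 0.169 m/s = 63310 s = 0.7328 d.
k_1 L₀/(k_a−k_1) = 0.176×40.2/(1.76−0.176) = 7.075/1.584 = 4.467 mg/L.
e^(−k_1 t) = e^(−0.176×0.7328) = 0.8790; e^(−k_a t) = e^(−1.76×0.7328) = 0.2753.
D = 4.467 × (0.8790 − 0.2753) + 0.430 × 0.2753 = 2.696 + 0.1184 = 2.815 mg/L.
DO = C_s − D = 11.7 − 2.815 = 8.885 mg/L.

DO ≈ 8.89 mg/L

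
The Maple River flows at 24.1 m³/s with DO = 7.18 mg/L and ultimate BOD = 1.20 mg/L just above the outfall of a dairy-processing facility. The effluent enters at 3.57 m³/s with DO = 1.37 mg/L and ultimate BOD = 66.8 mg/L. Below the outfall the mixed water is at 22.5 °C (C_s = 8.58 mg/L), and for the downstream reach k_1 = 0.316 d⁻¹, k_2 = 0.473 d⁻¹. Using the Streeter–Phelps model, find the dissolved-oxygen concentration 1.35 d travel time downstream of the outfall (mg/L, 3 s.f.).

Mixed DO = (24.1×7.18 + 3.57×1.37)/(24.1+3.57) = 177.9/27.67 = 6.430 mg/L.
Mixed L₀ = (24.1×1.20 + 3.57×66.8)/(27.67) = 267.4/27.67 = 9.664 mg/L.
Initial deficit D₀ = C_s − DO₀ = 8.58 − 6.430 = 2.150 mg/L.
D(1.35) = [0.316×9.664/(0.473−0.316)](e^(−0.316×1.35) − e^(−0.473×1.35)) + 2.150 e^(−0.473×1.35)
= 19.45 × (0.6527 − 0.5281) + 2.150 × 0.5281 = 3.560 mg/L.
DO = 8.58 − 3.560 = 5.020 mg/L.

DO ≈ 5.02 mg/L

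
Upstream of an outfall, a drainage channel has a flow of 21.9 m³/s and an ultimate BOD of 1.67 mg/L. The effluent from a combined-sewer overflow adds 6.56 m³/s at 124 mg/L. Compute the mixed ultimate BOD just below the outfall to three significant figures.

29.9 mg/L

Flow-weighted mixing: C = (Q_r C_r + Q_w C_w)/(Q_r + Q_w)
= (21.9×1.67 + 6.56×124)/(21.9 + 6.56) = 850.0/28.46 = 29.87 mg/L.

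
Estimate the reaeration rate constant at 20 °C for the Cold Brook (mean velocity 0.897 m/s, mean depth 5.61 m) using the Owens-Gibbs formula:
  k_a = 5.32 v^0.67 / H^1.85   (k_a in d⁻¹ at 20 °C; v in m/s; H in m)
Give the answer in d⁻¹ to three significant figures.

k_a ≈ 0.204 d⁻¹

k_a = 5.32 × 0.897^0.67 / 5.61^1.85 = 5.32 × 0.9298 / 24.30 = 0.2036 d⁻¹.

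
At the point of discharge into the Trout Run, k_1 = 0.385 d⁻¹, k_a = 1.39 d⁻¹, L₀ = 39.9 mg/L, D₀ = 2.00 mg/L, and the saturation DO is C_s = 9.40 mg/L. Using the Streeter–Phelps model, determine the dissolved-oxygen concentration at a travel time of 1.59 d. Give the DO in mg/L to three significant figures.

DO ≈ 2.57 mg/L

k_1 L₀/(k_a−k_1) = 0.385×39.9/(1.39−0.385) = 15.36/1.005 = 15.29 mg/L.
e^(−k_1 t) = e^(−0.385×1.590) = 0.5422; e^(−k_a t) = e^(−1.39×1.590) = 0.1097.
D = 15.29 × (0.5422 − 0.1097) + 2.00 × 0.1097 = 6.611 + 0.2194 = 6.830 mg/L.
DO = C_s − D = 9.40 − 6.830 = 2.570 mg/L.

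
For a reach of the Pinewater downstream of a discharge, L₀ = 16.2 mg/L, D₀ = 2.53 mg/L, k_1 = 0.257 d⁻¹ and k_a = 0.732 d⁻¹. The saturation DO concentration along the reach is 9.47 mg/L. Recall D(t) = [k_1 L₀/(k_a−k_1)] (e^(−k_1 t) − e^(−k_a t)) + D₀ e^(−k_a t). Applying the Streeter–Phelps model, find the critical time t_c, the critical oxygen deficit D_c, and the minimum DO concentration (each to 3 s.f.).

t_c = [1/(k_a−k_1)] ln[(k_a/k_1)(1 − D₀(k_a−k_1)/(k_1 L₀))]
= [1/(0.732−0.257)] ln[(0.732/0.257)(1 − 2.53×0.4750/(0.257×16.2))]
= (1/0.4750) ln[2.848 × 0.7114] = 2.105 × ln(2.026) = 2.105 × 0.7061 = 1.487 d.
L(t_c) = L₀ e^(−k_1 t_c) = 16.2 × 0.6825 = 11.06 mg/L, and at the critical point k_a D_c = k_1 L, so D_c = (0.257/0.732) × 11.06 = 3.882 mg/L.
Minimum DO = C_s − D_c = 9.47 − 3.882 = 5.588 mg/L.

t_c ≈ 1.49 d; D_c ≈ 3.88 mg/L; min DO ≈ 5.59 mg/L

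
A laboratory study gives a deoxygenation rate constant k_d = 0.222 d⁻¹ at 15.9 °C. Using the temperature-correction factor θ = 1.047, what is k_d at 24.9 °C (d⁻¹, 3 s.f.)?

k_d ≈ 0.336 d⁻¹

k_d(T₂) = k_d(T₁) · θ^(T₂−T₁) = 0.222 × 1.047^(24.9−15.9)
= 0.222 × 1.047^9.00 = 0.222 × 1.512 = 0.3356 d⁻¹.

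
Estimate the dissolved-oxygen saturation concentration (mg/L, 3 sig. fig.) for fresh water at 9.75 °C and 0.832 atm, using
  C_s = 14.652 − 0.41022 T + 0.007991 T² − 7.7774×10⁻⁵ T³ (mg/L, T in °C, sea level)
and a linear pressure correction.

C_s ≈ 9.43 mg/L

At sea level: C_s = 14.652 − 0.41022×9.75 + 0.007991×9.75² − 7.7774×10⁻⁵×9.75³ = 11.34 mg/L.
Pressure correction: C_s' = 11.34 × 0.832 = 9.435 mg/L.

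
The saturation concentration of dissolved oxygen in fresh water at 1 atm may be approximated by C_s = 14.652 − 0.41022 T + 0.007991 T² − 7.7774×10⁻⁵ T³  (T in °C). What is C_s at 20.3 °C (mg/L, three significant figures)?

C_s ≈ 8.97 mg/L

C_s = 14.652 − 0.41022×20.3 + 0.007991×20.3² − 7.7774×10⁻⁵×20.3³ = 8.967 mg/L.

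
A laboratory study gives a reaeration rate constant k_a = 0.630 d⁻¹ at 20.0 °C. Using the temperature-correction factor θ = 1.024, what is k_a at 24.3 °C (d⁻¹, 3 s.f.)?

k_a(T₂) = k_a(T₁) · θ^(T₂−T₁) = 0.630 × 1.024^(24.3−20.0)
= 0.630 × 1.024^4.30 = 0.630 × 1.107 = 0.6976 d⁻¹.

k_a ≈ 0.698 d⁻¹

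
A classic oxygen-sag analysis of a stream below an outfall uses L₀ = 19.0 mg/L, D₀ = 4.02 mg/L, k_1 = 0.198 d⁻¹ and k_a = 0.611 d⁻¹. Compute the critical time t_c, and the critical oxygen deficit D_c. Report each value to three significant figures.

t_c ≈ 1.32 d; D_c ≈ 4.74 mg/L

t_c = [1/(k_a−k_1)] ln[(k_a/k_1)(1 − D₀(k_a−k_1)/(k_1 L₀))]
= [1/(0.611−0.198)] ln[(0.611/0.198)(1 − 4.02×0.4130/(0.198×19.0))]
= (1/0.4130) ln[3.086 × 0.5587] = 2.421 × ln(1.724) = 2.421 × 0.5446 = 1.319 d.
D_c = (k_1/k_a) L₀ e^(−k_1 t_c) = (0.198/0.611) × 19.0 × e^(−0.198×1.319) = 0.3241 × 19.0 × 0.7702 = 4.742 mg/L.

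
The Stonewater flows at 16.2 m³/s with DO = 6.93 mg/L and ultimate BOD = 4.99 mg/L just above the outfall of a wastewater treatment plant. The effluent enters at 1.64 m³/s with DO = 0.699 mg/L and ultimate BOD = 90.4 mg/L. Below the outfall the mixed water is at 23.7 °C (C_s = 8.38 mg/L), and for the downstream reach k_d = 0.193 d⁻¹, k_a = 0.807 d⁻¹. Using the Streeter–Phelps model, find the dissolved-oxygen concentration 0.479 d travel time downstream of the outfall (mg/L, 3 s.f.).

Mixed DO = (16.2×6.93 + 1.64×0.699)/(16.2+1.64) = 113.4/17.84 = 6.357 mg/L.
Mixed L₀ = (16.2×4.99 + 1.64×90.4)/(17.84) = 229.1/17.84 = 12.84 mg/L.
Initial deficit D₀ = C_s − DO₀ = 8.38 − 6.357 = 2.023 mg/L.
D(0.479) = [0.193×12.84/(0.807−0.193)](e^(−0.193×0.479) − e^(−0.807×0.479)) + 2.023 e^(−0.807×0.479)
= 4.037 × (0.9117 − 0.6794) + 2.023 × 0.6794 = 2.312 mg/L.
DO = 8.38 − 2.312 = 6.068 mg/L.

DO ≈ 6.07 mg/L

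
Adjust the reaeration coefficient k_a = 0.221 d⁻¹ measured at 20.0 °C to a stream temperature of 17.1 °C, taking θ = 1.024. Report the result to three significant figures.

k_a(T₂) = k_a(T₁) · θ^(T₂−T₁) = 0.221 × 1.024^(17.1−20.0)
= 0.221 × 1.024^-2.90 = 0.221 × 0.9335 = 0.2063 d⁻¹.

k_a ≈ 0.206 d⁻¹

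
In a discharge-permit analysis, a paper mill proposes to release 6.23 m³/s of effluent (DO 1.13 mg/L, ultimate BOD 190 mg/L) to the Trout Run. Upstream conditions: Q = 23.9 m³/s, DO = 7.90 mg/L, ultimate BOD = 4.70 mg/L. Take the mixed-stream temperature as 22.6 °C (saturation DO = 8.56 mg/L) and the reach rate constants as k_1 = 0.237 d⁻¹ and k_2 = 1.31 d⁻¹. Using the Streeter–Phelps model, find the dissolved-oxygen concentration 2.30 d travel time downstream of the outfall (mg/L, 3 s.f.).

DO ≈ 3.42 mg/L

Mixed DO = (23.9×7.90 + 6.23×1.13)/(23.9+6.23) = 195.8/30.13 = 6.500 mg/L.
Mixed L₀ = (23.9×4.70 + 6.23×190)/(30.13) = 1296/30.13 = 43.01 mg/L.
Initial deficit D₀ = C_s − DO₀ = 8.56 − 6.500 = 2.060 mg/L.
D(2.30) = [0.237×43.01/(1.31−0.237)](e^(−0.237×2.30) − e^(−1.31×2.30)) + 2.060 e^(−1.31×2.30)
= 9.501 × (0.5798 − 0.04914) + 2.060 × 0.04914 = 5.143 mg/L.
DO = 8.56 − 5.143 = 3.417 mg/L.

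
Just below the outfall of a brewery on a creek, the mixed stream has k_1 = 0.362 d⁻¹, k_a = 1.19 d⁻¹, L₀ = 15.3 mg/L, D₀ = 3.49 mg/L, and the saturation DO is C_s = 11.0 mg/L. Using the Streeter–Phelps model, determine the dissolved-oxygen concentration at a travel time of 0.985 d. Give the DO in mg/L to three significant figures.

DO ≈ 7.31 mg/L

k_1 L₀/(k_a−k_1) = 0.362×15.3/(1.19−0.362) = 5.539/0.8280 = 6.689 mg/L.
e^(−k_1 t) = e^(−0.362×0.9850) = 0.7001; e^(−k_a t) = e^(−1.19×0.9850) = 0.3097.
D = 6.689 × (0.7001 − 0.3097) + 3.49 × 0.3097 = 2.611 + 1.081 = 3.692 mg/L.
DO = C_s − D = 11.0 − 3.692 = 7.308 mg/L.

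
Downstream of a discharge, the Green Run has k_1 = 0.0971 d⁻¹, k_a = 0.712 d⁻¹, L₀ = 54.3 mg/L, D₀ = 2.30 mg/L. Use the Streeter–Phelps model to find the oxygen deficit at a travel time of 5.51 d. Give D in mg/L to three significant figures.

k_1 L₀/(k_a−k_1) = 0.0971×54.3/(0.712−0.0971) = 5.273/0.6149 = 8.575 mg/L.
e^(−k_1 t) = e^(−0.0971×5.510) = 0.5857; e^(−k_a t) = e^(−0.712×5.510) = 0.01978.
D = 8.575 × (0.5857 − 0.01978) + 2.30 × 0.01978 = 4.852 + 0.04549 = 4.898 mg/L.

D ≈ 4.90 mg/L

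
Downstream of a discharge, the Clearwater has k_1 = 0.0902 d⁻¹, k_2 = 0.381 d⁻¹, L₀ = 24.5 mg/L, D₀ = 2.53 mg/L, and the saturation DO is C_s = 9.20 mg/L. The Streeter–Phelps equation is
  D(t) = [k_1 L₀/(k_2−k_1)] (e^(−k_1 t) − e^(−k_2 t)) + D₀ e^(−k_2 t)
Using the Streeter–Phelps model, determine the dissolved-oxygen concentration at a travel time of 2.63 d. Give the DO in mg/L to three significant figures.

k_1 L₀/(k_2−k_1) = 0.0902×24.5/(0.381−0.0902) = 2.210/0.2908 = 7.599 mg/L.
e^(−k_1 t) = e^(−0.0902×2.630) = 0.7888; e^(−k_2 t) = e^(−0.381×2.630) = 0.3671.
D = 7.599 × (0.7888 − 0.3671) + 2.53 × 0.3671 = 3.205 + 0.9288 = 4.133 mg/L.
DO = C_s − D = 9.20 − 4.133 = 5.067 mg/L.

DO ≈ 5.07 mg/L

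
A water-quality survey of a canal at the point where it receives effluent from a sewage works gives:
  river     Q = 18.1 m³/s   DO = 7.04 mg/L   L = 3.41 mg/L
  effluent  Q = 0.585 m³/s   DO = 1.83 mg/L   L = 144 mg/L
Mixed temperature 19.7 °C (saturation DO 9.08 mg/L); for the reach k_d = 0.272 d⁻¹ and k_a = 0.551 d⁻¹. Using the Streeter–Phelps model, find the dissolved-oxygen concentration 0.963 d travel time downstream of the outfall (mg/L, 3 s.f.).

Mixed DO = (18.1×7.04 + 0.585×1.83)/(18.1+0.585) = 128.5/18.69 = 6.877 mg/L.
Mixed L₀ = (18.1×3.41 + 0.585×144)/(18.69) = 146.0/18.69 = 7.812 mg/L.
Initial deficit D₀ = C_s − DO₀ = 9.08 − 6.877 = 2.203 mg/L.
D(0.963) = [0.272×7.812/(0.551−0.272)](e^(−0.272×0.963) − e^(−0.551×0.963)) + 2.203 e^(−0.551×0.963)
= 7.616 × (0.7696 − 0.5882) + 2.203 × 0.5882 = 2.677 mg/L.
DO = 9.08 − 2.677 = 6.403 mg/L.

DO ≈ 6.40 mg/L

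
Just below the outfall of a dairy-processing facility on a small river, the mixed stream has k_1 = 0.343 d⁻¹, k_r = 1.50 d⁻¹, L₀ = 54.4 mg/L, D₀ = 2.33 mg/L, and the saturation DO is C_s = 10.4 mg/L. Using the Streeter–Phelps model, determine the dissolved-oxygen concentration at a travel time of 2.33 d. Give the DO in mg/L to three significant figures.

DO ≈ 3.57 mg/L

k_1 L₀/(k_r−k_1) = 0.343×54.4/(1.50−0.343) = 18.66/1.157 = 16.13 mg/L.
e^(−k_1 t) = e^(−0.343×2.330) = 0.4497; e^(−k_r t) = e^(−1.50×2.330) = 0.03035.
D = 16.13 × (0.4497 − 0.03035) + 2.33 × 0.03035 = 6.763 + 0.07071 = 6.834 mg/L.
DO = C_s − D = 10.4 − 6.834 = 3.566 mg/L.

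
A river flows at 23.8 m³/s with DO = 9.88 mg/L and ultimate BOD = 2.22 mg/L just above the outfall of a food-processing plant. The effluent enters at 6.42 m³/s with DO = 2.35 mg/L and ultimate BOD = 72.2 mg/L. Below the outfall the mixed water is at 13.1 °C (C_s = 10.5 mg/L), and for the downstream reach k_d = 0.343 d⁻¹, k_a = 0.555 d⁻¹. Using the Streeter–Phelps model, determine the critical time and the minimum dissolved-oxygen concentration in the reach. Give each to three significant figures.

Mixed DO = (23.8×9.88 + 6.42×2.35)/(23.8+6.42) = 250.2/30.22 = 8.280 mg/L.
Mixed L₀ = (23.8×2.22 + 6.42×72.2)/(30.22) = 516.4/30.22 = 17.09 mg/L.
Initial deficit D₀ = C_s − DO₀ = 10.5 − 8.280 = 2.220 mg/L.
t_c = (1/0.2120) ln[(0.555/0.343)(1 − 2.220×0.2120/(0.343×17.09))] = 4.717 × ln(1.488) = 1.875 d.
D_c = (0.343/0.555) × 17.09 × e^(−0.343×1.875) = 0.6180 × 17.09 × 0.5256 = 5.550 mg/L.
Minimum DO = 10.5 − 5.550 = 4.950 mg/L.

t_c ≈ 1.88 d; minimum DO ≈ 4.95 mg/L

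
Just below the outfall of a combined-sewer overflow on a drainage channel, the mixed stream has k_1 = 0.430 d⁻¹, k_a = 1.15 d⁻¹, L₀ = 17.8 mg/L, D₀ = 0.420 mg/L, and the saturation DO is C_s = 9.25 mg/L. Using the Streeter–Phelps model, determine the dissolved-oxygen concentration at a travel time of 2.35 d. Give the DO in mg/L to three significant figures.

DO ≈ 6.06 mg/L

k_1 L₀/(k_a−k_1) = 0.430×17.8/(1.15−0.430) = 7.654/0.7200 = 10.63 mg/L.
e^(−k_1 t) = e^(−0.430×2.350) = 0.3640; e^(−k_a t) = e^(−1.15×2.350) = 0.06704.
D = 10.63 × (0.3640 − 0.06704) + 0.420 × 0.06704 = 3.157 + 0.02816 = 3.185 mg/L.
DO = C_s − D = 9.25 − 3.185 = 6.065 mg/L.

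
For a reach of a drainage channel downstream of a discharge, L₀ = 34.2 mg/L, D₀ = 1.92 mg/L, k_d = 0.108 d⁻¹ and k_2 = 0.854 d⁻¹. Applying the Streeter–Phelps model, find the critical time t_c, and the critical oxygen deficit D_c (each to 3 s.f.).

t_c ≈ 2.11 d; D_c ≈ 3.44 mg/L

t_c = [1/(k_2−k_d)] ln[(k_2/k_d)(1 − D₀(k_2−k_d)/(k_d L₀))]
= [1/(0.854−0.108)] ln[(0.854/0.108)(1 − 1.92×0.7460/(0.108×34.2))]
= (1/0.7460) ln[7.907 × 0.6122] = 1.340 × ln(4.841) = 1.340 × 1.577 = 2.114 d.
L(t_c) = L₀ e^(−k_d t_c) = 34.2 × 0.7959 = 27.22 mg/L, and at the critical point k_2 D_c = k_d L, so D_c = (0.108/0.854) × 27.22 = 3.442 mg/L.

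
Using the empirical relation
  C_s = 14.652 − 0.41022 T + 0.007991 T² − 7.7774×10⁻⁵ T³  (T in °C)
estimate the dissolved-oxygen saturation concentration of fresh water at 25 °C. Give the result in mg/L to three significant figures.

C_s = 14.652 − 0.41022×25 + 0.007991×25² − 7.7774×10⁻⁵×25³ = 8.176 mg/L.

C_s ≈ 8.18 mg/L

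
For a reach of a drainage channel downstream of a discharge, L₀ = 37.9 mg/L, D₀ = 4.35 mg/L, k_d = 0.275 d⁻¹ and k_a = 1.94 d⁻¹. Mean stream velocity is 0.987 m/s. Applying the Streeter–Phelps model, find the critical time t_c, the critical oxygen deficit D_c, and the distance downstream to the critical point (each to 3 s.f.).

t_c ≈ 0.460 d; D_c ≈ 4.73 mg/L; x_c ≈ 39.3 km

t_c = [1/(k_a−k_d)] ln[(k_a/k_d)(1 − D₀(k_a−k_d)/(k_d L₀))]
= [1/(1.94−0.275)] ln[(1.94/0.275)(1 − 4.35×1.665/(0.275×37.9))]
= (1/1.665) ln[7.055 × 0.3051] = 0.6006 × ln(2.152) = 0.6006 × 0.7665 = 0.4604 d.
D_c = (k_d/k_a) L₀ e^(−k_d t_c) = (0.275/1.94) × 37.9 × e^(−0.275×0.4604) = 0.1418 × 37.9 × 0.8811 = 4.734 mg/L.
x_c = v t_c = 0.987 m/s × 0.4604 d × 86400 s/d = 39260 m ≈ 39.3 km.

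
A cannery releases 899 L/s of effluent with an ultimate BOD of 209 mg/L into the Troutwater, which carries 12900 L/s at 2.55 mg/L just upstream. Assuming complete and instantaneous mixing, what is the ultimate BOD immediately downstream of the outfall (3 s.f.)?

16.0 mg/L

Flow-weighted mixing: C = (Q_r C_r + Q_w C_w)/(Q_r + Q_w)
= (12900×2.55 + 899×209)/(12900 + 899) = 220800/13800 = 16.00 mg/L.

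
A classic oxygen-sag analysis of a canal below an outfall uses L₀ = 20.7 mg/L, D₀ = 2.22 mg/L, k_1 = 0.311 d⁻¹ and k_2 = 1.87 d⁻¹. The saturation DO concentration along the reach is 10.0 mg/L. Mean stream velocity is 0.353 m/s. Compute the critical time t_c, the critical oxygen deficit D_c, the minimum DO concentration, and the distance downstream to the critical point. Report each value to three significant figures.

t_c ≈ 0.656 d; D_c ≈ 2.81 mg/L; min DO ≈ 7.19 mg/L; x_c ≈ 20.0 km

With k_2/k_1 = 6.013 and 1 − D₀(k_2−k_1)/(k_1 L₀) = 0.4624,
t_c = ln(6.013 × 0.4624) / (1.87 − 0.311) = ln(2.780) / 1.559 = 1.023/1.559 = 0.6559 d.
L(t_c) = L₀ e^(−k_1 t_c) = 20.7 × 0.8155 = 16.88 mg/L, and at the critical point k_2 D_c = k_1 L, so D_c = (0.311/1.87) × 16.88 = 2.807 mg/L.
Minimum DO = C_s − D_c = 10.0 − 2.807 = 7.193 mg/L.
x_c = v t_c = 0.353 m/s × 0.6559 d × 86400 s/d = 20000 m ≈ 20.0 km.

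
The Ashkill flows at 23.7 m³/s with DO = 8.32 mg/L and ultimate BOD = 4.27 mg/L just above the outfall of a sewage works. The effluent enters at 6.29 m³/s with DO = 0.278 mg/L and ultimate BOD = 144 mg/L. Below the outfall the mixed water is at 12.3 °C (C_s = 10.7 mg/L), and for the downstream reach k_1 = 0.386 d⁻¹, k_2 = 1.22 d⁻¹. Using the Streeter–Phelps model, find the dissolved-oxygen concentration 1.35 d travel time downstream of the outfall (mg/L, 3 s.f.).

DO ≈ 3.68 mg/L

Mixed DO = (23.7×8.32 + 6.29×0.278)/(23.7+6.29) = 198.9/29.99 = 6.633 mg/L.
Mixed L₀ = (23.7×4.27 + 6.29×144)/(29.99) = 1007/29.99 = 33.58 mg/L.
Initial deficit D₀ = C_s − DO₀ = 10.7 − 6.633 = 4.067 mg/L.
D(1.35) = [0.386×33.58/(1.22−0.386)](e^(−0.386×1.35) − e^(−1.22×1.35)) + 4.067 e^(−1.22×1.35)
= 15.54 × (0.5939 − 0.1926) + 4.067 × 0.1926 = 7.019 mg/L.
DO = 10.7 − 7.019 = 3.681 mg/L.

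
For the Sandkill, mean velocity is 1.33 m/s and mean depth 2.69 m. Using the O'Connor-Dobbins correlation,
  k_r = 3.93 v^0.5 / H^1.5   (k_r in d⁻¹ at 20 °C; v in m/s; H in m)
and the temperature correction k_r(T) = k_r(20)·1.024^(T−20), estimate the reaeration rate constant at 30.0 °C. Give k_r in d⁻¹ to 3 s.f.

k_r ≈ 1.30 d⁻¹

k_r(20) = 3.93 × 1.33^0.5 / 2.69^1.5 = 3.93 × 1.153 / 4.412 = 1.027 d⁻¹.
k_r(30.0) = 1.027 × 1.024^(30.0−20) = 1.027 × 1.268 = 1.302 d⁻¹.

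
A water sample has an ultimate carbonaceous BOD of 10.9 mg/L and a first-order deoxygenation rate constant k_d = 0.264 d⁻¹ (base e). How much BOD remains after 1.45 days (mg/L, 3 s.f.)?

L ≈ 7.43 mg/L

L_t = L₀ e^(−k_d t) = 10.9 × e^(−0.264×1.45) = 10.9 × 0.6819 = 7.433 mg/L.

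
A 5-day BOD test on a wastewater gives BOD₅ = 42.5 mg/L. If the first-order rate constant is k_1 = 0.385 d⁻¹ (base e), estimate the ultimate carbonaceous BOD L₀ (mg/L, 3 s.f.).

L₀ ≈ 49.8 mg/L

BOD₅ = L₀(1 − e^(−5k_1)) ⇒ L₀ = BOD₅ / (1 − e^(−5×0.385))
= 42.5 / (1 − 0.1459) = 42.5 / 0.8541 = 49.76 mg/L.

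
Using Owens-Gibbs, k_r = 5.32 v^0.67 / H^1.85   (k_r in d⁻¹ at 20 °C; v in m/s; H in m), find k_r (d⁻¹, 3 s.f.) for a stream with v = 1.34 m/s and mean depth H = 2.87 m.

k_r ≈ 0.920 d⁻¹

k_r = 5.32 × 1.34^0.67 / 2.87^1.85 = 5.32 × 1.217 / 7.032 = 0.9204 d⁻¹.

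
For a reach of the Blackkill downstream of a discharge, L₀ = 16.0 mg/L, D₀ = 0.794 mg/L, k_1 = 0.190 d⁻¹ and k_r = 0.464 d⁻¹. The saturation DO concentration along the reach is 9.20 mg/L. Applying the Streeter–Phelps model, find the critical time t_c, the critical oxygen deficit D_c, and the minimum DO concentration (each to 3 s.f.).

t_c ≈ 2.99 d; D_c ≈ 3.71 mg/L; min DO ≈ 5.49 mg/L

With k_r/k_1 = 2.442 and 1 − D₀(k_r−k_1)/(k_1 L₀) = 0.9284,
t_c = ln(2.442 × 0.9284) / (0.464 − 0.190) = ln(2.267) / 0.2740 = 0.8186/0.2740 = 2.988 d.
L(t_c) = L₀ e^(−k_1 t_c) = 16.0 × 0.5669 = 9.070 mg/L, and at the critical point k_r D_c = k_1 L, so D_c = (0.190/0.464) × 9.070 = 3.714 mg/L.
Minimum DO = C_s − D_c = 9.20 − 3.714 = 5.486 mg/L.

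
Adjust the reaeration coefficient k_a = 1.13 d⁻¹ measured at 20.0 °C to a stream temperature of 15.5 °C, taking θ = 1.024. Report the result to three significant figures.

k_a(T₂) = k_a(T₁) · θ^(T₂−T₁) = 1.13 × 1.024^(15.5−20.0)
= 1.13 × 1.024^-4.50 = 1.13 × 0.8988 = 1.016 d⁻¹.

k_a ≈ 1.02 d⁻¹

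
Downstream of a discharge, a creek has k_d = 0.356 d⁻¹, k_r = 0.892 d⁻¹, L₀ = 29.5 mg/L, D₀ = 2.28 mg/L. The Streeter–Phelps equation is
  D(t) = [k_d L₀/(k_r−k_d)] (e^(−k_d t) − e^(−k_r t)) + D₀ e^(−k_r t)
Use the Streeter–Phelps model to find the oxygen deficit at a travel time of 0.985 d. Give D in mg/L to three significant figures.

D ≈ 6.61 mg/L

k_d L₀/(k_r−k_d) = 0.356×29.5/(0.892−0.356) = 10.50/0.5360 = 19.59 mg/L.
e^(−k_d t) = e^(−0.356×0.9850) = 0.7042; e^(−k_r t) = e^(−0.892×0.9850) = 0.4154.
D = 19.59 × (0.7042 − 0.4154) + 2.28 × 0.4154 = 5.660 + 0.9470 = 6.607 mg/L.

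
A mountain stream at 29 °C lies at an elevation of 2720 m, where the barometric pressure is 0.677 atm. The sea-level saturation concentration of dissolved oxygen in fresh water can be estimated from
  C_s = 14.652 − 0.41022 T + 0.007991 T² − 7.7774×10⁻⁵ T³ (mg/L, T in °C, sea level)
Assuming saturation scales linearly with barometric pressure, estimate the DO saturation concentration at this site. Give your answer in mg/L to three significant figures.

At sea level: C_s = 14.652 − 0.41022×29 + 0.007991×29² − 7.7774×10⁻⁵×29³ = 7.579 mg/L.
Pressure correction: C_s' = 7.579 × 0.677 = 5.131 mg/L.

C_s ≈ 5.13 mg/L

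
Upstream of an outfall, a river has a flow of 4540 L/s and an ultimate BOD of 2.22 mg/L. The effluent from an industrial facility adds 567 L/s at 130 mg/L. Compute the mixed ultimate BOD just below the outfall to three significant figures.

16.4 mg/L

Flow-weighted mixing: C = (Q_r C_r + Q_w C_w)/(Q_r + Q_w)
= (4540×2.22 + 567×130)/(4540 + 567) = 83790/5107 = 16.41 mg/L.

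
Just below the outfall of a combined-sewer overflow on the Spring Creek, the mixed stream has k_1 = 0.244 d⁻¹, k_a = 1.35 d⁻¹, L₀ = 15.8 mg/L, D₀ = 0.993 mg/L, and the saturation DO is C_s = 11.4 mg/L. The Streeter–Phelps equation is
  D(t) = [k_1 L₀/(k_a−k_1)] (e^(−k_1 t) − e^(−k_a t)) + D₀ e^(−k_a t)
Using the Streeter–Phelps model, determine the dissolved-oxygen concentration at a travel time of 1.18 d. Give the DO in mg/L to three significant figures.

DO ≈ 9.29 mg/L

k_1 L₀/(k_a−k_1) = 0.244×15.8/(1.35−0.244) = 3.855/1.106 = 3.486 mg/L.
e^(−k_1 t) = e^(−0.244×1.180) = 0.7498; e^(−k_a t) = e^(−1.35×1.180) = 0.2033.
D = 3.486 × (0.7498 − 0.2033) + 0.993 × 0.2033 = 1.905 + 0.2019 = 2.107 mg/L.
DO = C_s − D = 11.4 − 2.107 = 9.293 mg/L.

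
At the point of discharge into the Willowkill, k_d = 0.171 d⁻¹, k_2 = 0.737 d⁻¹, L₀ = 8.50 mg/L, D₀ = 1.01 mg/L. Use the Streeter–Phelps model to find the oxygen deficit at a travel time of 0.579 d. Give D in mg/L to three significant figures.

D ≈ 1.31 mg/L

k_d L₀/(k_2−k_d) = 0.171×8.50/(0.737−0.171) = 1.454/0.5660 = 2.568 mg/L.
e^(−k_d t) = e^(−0.171×0.5790) = 0.9057; e^(−k_2 t) = e^(−0.737×0.5790) = 0.6526.
D = 2.568 × (0.9057 − 0.6526) + 1.01 × 0.6526 = 0.6499 + 0.6592 = 1.309 mg/L.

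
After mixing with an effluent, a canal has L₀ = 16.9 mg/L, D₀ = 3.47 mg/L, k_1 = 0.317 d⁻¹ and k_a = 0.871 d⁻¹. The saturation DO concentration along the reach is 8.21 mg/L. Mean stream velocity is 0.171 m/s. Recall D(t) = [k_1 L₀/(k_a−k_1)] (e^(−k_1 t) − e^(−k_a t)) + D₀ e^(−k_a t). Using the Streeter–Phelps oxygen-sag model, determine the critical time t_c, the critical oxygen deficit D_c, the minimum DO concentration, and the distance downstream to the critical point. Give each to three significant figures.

t_c ≈ 1.02 d; D_c ≈ 4.45 mg/L; min DO ≈ 3.76 mg/L; x_c ≈ 15.1 km

t_c = [1/(k_a−k_1)] ln[(k_a/k_1)(1 − D₀(k_a−k_1)/(k_1 L₀))]
= [1/(0.871−0.317)] ln[(0.871/0.317)(1 − 3.47×0.5540/(0.317×16.9))]
= (1/0.5540) ln[2.748 × 0.6412] = 1.805 × ln(1.762) = 1.805 × 0.5663 = 1.022 d.
D_c = (k_1/k_a) L₀ e^(−k_1 t_c) = (0.317/0.871) × 16.9 × e^(−0.317×1.022) = 0.3639 × 16.9 × 0.7232 = 4.448 mg/L.
Minimum DO = C_s − D_c = 8.21 − 4.448 = 3.762 mg/L.
x_c = v t_c = 0.171 m/s × 1.022 d × 86400 s/d = 15100 m ≈ 15.1 km.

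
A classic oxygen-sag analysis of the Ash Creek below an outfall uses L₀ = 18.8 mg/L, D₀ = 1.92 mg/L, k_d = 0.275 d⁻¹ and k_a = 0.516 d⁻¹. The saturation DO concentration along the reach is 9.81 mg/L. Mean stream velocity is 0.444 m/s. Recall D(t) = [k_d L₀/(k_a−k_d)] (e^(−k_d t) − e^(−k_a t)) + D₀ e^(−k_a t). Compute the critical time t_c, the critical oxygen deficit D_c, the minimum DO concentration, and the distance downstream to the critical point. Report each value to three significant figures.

With k_a/k_d = 1.876 and 1 − D₀(k_a−k_d)/(k_d L₀) = 0.9105,
t_c = ln(1.876 × 0.9105) / (0.516 − 0.275) = ln(1.708) / 0.2410 = 0.5356/0.2410 = 2.222 d.
L(t_c) = L₀ e^(−k_d t_c) = 18.8 × 0.5427 = 10.20 mg/L, and at the critical point k_a D_c = k_d L, so D_c = (0.275/0.516) × 10.20 = 5.438 mg/L.
Minimum DO = C_s − D_c = 9.81 − 5.438 = 4.372 mg/L.
x_c = v t_c = 0.444 m/s × 2.222 d × 86400 s/d = 85250 m ≈ 85.3 km.

t_c ≈ 2.22 d; D_c ≈ 5.44 mg/L; min DO ≈ 4.37 mg/L; x_c ≈ 85.3 km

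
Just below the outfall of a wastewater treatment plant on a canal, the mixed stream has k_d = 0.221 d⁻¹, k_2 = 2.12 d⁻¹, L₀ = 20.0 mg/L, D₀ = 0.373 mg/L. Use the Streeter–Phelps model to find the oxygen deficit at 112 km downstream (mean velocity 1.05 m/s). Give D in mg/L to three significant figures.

Travel time t = x/v = 112 km / (1.05 m/s) = 112000 m / 1.05 m/s = 106700 s = 1.235 d.
k_d L₀/(k_2−k_d) = 0.221×20.0/(2.12−0.221) = 4.420/1.899 = 2.328 mg/L.
e^(−k_d t) = e^(−0.221×1.235) = 0.7612; e^(−k_2 t) = e^(−2.12×1.235) = 0.07300.
D = 2.328 × (0.7612 − 0.07300) + 0.373 × 0.07300 = 1.602 + 0.02723 = 1.629 mg/L.

D ≈ 1.63 mg/L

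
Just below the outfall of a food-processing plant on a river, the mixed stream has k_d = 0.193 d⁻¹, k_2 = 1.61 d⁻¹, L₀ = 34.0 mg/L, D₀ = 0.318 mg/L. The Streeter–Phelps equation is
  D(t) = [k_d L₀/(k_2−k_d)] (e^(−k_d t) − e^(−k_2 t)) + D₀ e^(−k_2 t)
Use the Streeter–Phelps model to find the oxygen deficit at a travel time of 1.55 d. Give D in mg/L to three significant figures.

k_d L₀/(k_2−k_d) = 0.193×34.0/(1.61−0.193) = 6.562/1.417 = 4.631 mg/L.
e^(−k_d t) = e^(−0.193×1.550) = 0.7414; e^(−k_2 t) = e^(−1.61×1.550) = 0.08246.
D = 4.631 × (0.7414 − 0.08246) + 0.318 × 0.08246 = 3.052 + 0.02622 = 3.078 mg/L.

D ≈ 3.08 mg/L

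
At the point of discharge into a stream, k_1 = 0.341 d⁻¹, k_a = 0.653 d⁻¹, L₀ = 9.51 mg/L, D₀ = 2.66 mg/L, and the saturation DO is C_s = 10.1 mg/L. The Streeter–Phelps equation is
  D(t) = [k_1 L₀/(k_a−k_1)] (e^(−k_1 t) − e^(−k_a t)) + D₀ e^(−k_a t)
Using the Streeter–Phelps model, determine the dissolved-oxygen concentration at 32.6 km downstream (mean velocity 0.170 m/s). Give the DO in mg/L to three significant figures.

Travel time t = x/v = 32.6 km / (0.170 m/s) = 32600 m / 0.170 m/s = 191800 s = 2.219 d.
k_1 L₀/(k_a−k_1) = 0.341×9.51/(0.653−0.341) = 3.243/0.3120 = 10.39 mg/L.
e^(−k_1 t) = e^(−0.341×2.219) = 0.4691; e^(−k_a t) = e^(−0.653×2.219) = 0.2347.
D = 10.39 × (0.4691 − 0.2347) + 2.66 × 0.2347 = 2.437 + 0.6244 = 3.061 mg/L.
DO = C_s − D = 10.1 − 3.061 = 7.039 mg/L.

DO ≈ 7.04 mg/L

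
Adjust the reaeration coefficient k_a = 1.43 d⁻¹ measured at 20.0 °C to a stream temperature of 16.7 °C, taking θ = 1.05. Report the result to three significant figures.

k_a ≈ 1.22 d⁻¹

k_a(T₂) = k_a(T₁) · θ^(T₂−T₁) = 1.43 × 1.05^(16.7−20.0)
= 1.43 × 1.05^-3.30 = 1.43 × 0.8513 = 1.217 d⁻¹.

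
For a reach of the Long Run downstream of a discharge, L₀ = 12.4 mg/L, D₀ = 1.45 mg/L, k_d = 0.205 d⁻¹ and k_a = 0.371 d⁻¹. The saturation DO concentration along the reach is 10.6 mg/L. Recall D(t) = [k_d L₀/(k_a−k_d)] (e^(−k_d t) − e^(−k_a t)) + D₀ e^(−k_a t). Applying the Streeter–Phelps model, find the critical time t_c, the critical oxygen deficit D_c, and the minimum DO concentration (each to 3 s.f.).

t_c = [1/(k_a−k_d)] ln[(k_a/k_d)(1 − D₀(k_a−k_d)/(k_d L₀))]
= [1/(0.371−0.205)] ln[(0.371/0.205)(1 − 1.45×0.1660/(0.205×12.4))]
= (1/0.1660) ln[1.810 × 0.9053] = 6.024 × ln(1.638) = 6.024 × 0.4937 = 2.974 d.
D_c = (k_d/k_a) L₀ e^(−k_d t_c) = (0.205/0.371) × 12.4 × e^(−0.205×2.974) = 0.5526 × 12.4 × 0.5435 = 3.724 mg/L.
Minimum DO = C_s − D_c = 10.6 − 3.724 = 6.876 mg/L.

t_c ≈ 2.97 d; D_c ≈ 3.72 mg/L; min DO ≈ 6.88 mg/L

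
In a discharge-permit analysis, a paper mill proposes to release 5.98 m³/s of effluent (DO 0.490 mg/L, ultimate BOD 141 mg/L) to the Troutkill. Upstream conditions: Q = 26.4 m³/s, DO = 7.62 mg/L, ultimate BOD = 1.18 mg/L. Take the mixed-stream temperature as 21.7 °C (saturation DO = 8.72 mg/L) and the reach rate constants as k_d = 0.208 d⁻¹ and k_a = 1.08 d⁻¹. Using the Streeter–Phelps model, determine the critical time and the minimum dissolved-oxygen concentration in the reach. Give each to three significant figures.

t_c ≈ 1.35 d; minimum DO ≈ 4.79 mg/L

Mixed DO = (26.4×7.62 + 5.98×0.490)/(26.4+5.98) = 204.1/32.38 = 6.303 mg/L.
Mixed L₀ = (26.4×1.18 + 5.98×141)/(32.38) = 874.3/32.38 = 27.00 mg/L.
Initial deficit D₀ = C_s − DO₀ = 8.72 − 6.303 = 2.417 mg/L.
t_c = (1/0.8720) ln[(1.08/0.208)(1 − 2.417×0.8720/(0.208×27.00))] = 1.147 × ln(3.244) = 1.350 d.
D_c = (0.208/1.08) × 27.00 × e^(−0.208×1.350) = 0.1926 × 27.00 × 0.7552 = 3.928 mg/L.
Minimum DO = 8.72 − 3.928 = 4.792 mg/L.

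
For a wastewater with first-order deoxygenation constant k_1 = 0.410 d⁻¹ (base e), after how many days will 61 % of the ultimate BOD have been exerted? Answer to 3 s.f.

t ≈ 2.30 d

y/L₀ = 1 − e^(−k_1 t) = 0.61 ⇒ e^(−k_1 t) = 0.390
t = −ln(0.390) / 0.410 = 0.9416 / 0.410 = 2.297 d.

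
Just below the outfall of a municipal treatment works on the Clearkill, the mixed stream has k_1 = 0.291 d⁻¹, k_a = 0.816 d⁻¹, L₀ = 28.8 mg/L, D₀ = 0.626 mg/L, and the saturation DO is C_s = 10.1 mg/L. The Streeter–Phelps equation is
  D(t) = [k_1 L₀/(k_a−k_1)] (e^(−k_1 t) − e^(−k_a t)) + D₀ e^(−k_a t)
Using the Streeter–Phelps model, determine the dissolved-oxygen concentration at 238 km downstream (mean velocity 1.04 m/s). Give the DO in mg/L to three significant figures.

Travel time t = x/v = 238 km / (1.04 m/s) = 238000 m / 1.04 m/s = 228800 s = 2.649 d.
k_1 L₀/(k_a−k_1) = 0.291×28.8/(0.816−0.291) = 8.381/0.5250 = 15.96 mg/L.
e^(−k_1 t) = e^(−0.291×2.649) = 0.4627; e^(−k_a t) = e^(−0.816×2.649) = 0.1152.
D = 15.96 × (0.4627 − 0.1152) + 0.626 × 0.1152 = 5.547 + 0.07210 = 5.619 mg/L.
DO = C_s − D = 10.1 − 5.619 = 4.481 mg/L.

DO ≈ 4.48 mg/L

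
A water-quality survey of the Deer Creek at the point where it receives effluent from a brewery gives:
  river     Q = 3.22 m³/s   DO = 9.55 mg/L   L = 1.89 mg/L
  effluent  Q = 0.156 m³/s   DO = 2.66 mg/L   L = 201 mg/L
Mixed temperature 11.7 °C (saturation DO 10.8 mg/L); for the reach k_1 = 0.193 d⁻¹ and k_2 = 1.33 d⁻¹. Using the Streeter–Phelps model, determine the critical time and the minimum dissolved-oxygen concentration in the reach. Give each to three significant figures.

t_c ≈ 0.123 d; minimum DO ≈ 9.23 mg/L

Mixed DO = (3.22×9.55 + 0.156×2.66)/(3.22+0.156) = 31.17/3.376 = 9.232 mg/L.
Mixed L₀ = (3.22×1.89 + 0.156×201)/(3.376) = 37.44/3.376 = 11.09 mg/L.
Initial deficit D₀ = C_s − DO₀ = 10.8 − 9.232 = 1.568 mg/L.
t_c = (1/1.137) ln[(1.33/0.193)(1 − 1.568×1.137/(0.193×11.09))] = 0.8795 × ln(1.150) = 0.1230 d.
D_c = (0.193/1.33) × 11.09 × e^(−0.193×0.1230) = 0.1451 × 11.09 × 0.9765 = 1.572 mg/L.
Minimum DO = 10.8 − 1.572 = 9.228 mg/L.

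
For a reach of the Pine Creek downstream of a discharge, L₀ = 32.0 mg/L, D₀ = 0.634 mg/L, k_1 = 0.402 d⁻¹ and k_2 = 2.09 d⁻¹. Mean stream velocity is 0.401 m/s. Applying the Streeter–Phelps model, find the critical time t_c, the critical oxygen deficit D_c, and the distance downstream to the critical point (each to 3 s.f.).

t_c ≈ 0.925 d; D_c ≈ 4.24 mg/L; x_c ≈ 32.1 km

With k_2/k_1 = 5.199 and 1 − D₀(k_2−k_1)/(k_1 L₀) = 0.9168,
t_c = ln(5.199 × 0.9168) / (2.09 − 0.402) = ln(4.766) / 1.688 = 1.562/1.688 = 0.9251 d.
L(t_c) = L₀ e^(−k_1 t_c) = 32.0 × 0.6894 = 22.06 mg/L, and at the critical point k_2 D_c = k_1 L, so D_c = (0.402/2.09) × 22.06 = 4.243 mg/L.
x_c = v t_c = 0.401 m/s × 0.9251 d × 86400 s/d = 32050 m ≈ 32.1 km.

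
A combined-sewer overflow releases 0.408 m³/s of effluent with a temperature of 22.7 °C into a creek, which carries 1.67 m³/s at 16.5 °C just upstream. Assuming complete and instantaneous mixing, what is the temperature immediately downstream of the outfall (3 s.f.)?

Flow-weighted mixing: C = (Q_r C_r + Q_w C_w)/(Q_r + Q_w)
= (1.67×16.5 + 0.408×22.7)/(1.67 + 0.408) = 36.82/2.078 = 17.72 °C.

17.7 °C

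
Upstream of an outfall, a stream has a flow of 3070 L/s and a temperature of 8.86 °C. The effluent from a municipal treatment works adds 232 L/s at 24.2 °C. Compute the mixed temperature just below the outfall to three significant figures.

Flow-weighted mixing: C = (Q_r C_r + Q_w C_w)/(Q_r + Q_w)
= (3070×8.86 + 232×24.2)/(3070 + 232) = 32810/3302 = 9.938 °C.

9.94 °C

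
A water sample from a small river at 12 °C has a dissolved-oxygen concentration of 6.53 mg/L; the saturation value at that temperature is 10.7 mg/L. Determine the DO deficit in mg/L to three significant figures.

D ≈ 4.17 mg/L

D = C_s − C = 10.7 − 6.53 = 4.17 mg/L.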